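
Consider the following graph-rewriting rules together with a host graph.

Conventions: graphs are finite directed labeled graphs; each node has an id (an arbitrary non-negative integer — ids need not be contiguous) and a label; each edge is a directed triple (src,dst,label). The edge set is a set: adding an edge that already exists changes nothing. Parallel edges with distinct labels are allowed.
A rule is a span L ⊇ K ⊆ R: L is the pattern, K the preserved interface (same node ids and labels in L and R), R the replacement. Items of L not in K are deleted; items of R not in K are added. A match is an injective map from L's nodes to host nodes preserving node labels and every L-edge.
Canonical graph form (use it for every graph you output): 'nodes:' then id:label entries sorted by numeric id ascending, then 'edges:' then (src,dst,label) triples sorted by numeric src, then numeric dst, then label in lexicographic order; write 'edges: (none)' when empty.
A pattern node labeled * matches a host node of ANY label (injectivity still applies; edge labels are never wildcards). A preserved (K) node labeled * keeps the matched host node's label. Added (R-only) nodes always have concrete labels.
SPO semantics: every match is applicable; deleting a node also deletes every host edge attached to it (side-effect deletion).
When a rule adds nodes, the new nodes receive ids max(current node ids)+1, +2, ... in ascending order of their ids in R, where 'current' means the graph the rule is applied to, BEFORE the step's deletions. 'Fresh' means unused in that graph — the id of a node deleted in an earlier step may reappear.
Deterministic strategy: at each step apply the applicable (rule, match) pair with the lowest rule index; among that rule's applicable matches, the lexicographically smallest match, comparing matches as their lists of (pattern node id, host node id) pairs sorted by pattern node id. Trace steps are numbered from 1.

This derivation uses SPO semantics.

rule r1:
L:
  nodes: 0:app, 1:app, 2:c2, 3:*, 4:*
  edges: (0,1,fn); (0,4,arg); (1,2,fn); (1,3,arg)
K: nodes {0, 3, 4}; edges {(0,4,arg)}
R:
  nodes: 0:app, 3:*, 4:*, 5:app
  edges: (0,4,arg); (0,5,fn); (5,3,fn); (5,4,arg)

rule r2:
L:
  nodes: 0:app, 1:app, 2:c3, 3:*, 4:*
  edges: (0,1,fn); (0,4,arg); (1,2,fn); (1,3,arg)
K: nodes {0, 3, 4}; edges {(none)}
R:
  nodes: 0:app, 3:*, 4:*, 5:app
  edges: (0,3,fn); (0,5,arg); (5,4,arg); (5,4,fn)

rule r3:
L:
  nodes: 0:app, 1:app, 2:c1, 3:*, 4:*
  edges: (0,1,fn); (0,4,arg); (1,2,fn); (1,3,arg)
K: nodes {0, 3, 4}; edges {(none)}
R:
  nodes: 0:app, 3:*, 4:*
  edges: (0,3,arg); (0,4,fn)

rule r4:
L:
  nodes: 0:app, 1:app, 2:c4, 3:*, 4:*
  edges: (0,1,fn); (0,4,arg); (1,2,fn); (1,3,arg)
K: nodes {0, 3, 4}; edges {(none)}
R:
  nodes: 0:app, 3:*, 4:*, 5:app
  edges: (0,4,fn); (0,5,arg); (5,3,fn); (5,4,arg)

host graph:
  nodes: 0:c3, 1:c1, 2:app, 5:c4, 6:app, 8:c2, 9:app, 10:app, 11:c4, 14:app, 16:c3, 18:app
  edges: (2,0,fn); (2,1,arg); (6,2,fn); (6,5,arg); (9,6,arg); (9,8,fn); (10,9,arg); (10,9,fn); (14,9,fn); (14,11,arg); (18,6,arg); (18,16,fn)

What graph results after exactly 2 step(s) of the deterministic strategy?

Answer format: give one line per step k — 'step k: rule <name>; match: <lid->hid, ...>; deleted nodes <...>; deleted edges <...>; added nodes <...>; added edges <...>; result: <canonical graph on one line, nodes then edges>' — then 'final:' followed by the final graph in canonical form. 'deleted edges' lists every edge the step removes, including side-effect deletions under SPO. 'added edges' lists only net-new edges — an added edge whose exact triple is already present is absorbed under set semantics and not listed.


step 1: rule r1; match: 0->14, 1->9, 2->8, 3->6, 4->11; deleted nodes 8, 9; deleted edges (9,6,arg); (9,8,fn); (10,9,arg); (10,9,fn); (14,9,fn); added nodes 19; added edges (14,19,fn); (19,6,fn); (19,11,arg); result: nodes: 0:c3, 1:c1, 2:app, 5:c4, 6:app, 10:app, 11:c4, 14:app, 16:c3, 18:app, 19:app edges: (2,0,fn); (2,1,arg); (6,2,fn); (6,5,arg); (14,11,arg); (14,19,fn); (18,6,arg); (18,16,fn); (19,6,fn); (19,11,arg)
step 2: rule r2; match: 0->6, 1->2, 2->0, 3->1, 4->5; deleted nodes 0, 2; deleted edges (2,0,fn); (2,1,arg); (6,2,fn); (6,5,arg); added nodes 20; added edges (6,1,fn); (6,20,arg); (20,5,arg); (20,5,fn); result: nodes: 1:c1, 5:c4, 6:app, 10:app, 11:c4, 14:app, 16:c3, 18:app, 19:app, 20:app edges: (6,1,fn); (6,20,arg); (14,11,arg); (14,19,fn); (18,6,arg); (18,16,fn); (19,6,fn); (19,11,arg); (20,5,arg); (20,5,fn)
final:
nodes: 1:c1, 5:c4, 6:app, 10:app, 11:c4, 14:app, 16:c3, 18:app, 19:app, 20:app
edges: (6,1,fn); (6,20,arg); (14,11,arg); (14,19,fn); (18,6,arg); (18,16,fn); (19,6,fn); (19,11,arg); (20,5,arg); (20,5,fn)


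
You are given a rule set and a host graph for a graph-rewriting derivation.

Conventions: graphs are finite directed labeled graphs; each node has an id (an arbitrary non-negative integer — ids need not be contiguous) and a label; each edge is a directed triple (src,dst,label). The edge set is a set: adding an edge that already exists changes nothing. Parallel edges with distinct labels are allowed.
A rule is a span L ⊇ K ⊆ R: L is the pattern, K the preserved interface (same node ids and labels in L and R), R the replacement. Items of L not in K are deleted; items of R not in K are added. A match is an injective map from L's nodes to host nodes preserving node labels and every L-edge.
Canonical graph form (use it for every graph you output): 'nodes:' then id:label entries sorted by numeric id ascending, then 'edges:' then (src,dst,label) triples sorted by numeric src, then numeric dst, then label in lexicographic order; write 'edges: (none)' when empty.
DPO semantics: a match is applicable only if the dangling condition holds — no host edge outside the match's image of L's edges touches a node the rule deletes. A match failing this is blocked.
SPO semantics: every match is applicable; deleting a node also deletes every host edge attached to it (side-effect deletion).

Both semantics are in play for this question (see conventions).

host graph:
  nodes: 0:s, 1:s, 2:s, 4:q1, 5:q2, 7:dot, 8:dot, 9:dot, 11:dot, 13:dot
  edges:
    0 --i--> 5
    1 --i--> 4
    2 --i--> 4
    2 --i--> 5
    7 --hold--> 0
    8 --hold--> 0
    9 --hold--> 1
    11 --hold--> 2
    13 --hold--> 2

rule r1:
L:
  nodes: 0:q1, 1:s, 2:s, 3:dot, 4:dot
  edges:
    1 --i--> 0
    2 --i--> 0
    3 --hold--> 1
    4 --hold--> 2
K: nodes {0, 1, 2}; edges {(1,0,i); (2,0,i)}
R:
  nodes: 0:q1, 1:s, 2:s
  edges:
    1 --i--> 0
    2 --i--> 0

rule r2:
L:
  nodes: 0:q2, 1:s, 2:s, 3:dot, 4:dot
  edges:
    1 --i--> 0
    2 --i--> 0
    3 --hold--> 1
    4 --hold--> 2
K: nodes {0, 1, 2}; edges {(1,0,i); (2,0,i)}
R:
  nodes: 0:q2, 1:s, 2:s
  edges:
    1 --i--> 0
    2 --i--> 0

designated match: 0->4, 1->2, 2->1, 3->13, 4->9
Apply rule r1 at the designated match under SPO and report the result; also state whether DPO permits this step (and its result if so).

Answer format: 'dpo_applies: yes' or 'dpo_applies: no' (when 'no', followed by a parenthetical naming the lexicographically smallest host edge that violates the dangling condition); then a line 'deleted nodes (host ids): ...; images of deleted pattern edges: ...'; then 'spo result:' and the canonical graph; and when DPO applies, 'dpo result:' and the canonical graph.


dpo_applies: yes
deleted nodes (host ids): 9, 13; images of deleted pattern edges: (9,1,hold); (13,2,hold)
spo result:
nodes: 0:s, 1:s, 2:s, 4:q1, 5:q2, 7:dot, 8:dot, 11:dot
edges: (0,5,i); (1,4,i); (2,4,i); (2,5,i); (7,0,hold); (8,0,hold); (11,2,hold)
dpo result:
nodes: 0:s, 1:s, 2:s, 4:q1, 5:q2, 7:dot, 8:dot, 11:dot
edges: (0,5,i); (1,4,i); (2,4,i); (2,5,i); (7,0,hold); (8,0,hold); (11,2,hold)


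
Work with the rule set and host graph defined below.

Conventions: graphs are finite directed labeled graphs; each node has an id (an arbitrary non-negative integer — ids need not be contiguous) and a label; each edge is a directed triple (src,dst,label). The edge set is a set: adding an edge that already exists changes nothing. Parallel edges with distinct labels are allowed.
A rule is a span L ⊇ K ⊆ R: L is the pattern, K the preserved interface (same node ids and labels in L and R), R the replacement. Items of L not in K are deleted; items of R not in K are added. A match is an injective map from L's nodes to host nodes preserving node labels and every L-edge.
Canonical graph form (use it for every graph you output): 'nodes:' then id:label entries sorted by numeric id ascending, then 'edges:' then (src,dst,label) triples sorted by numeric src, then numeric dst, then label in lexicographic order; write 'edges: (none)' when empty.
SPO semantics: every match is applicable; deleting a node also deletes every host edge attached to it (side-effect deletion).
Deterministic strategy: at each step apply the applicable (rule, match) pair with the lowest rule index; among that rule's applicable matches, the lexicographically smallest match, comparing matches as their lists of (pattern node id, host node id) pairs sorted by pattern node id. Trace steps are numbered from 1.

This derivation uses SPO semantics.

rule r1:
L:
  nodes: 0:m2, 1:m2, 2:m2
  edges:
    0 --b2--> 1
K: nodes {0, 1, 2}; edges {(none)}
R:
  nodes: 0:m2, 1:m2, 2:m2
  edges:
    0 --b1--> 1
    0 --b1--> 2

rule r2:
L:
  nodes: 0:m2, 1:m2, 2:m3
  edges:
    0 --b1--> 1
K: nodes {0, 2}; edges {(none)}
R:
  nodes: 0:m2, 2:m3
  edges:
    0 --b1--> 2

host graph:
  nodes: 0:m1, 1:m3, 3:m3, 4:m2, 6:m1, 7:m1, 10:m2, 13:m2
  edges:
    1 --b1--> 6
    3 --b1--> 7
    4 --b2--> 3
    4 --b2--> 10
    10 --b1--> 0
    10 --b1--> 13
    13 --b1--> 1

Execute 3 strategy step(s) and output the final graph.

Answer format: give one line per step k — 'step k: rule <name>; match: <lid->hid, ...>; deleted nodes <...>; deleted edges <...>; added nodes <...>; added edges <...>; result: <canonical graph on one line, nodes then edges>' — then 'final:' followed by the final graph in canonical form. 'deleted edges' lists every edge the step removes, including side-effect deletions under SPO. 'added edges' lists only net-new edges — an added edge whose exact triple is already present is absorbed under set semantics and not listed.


step 1: rule r1; match: 0->4, 1->10, 2->13; deleted nodes (none); deleted edges (4,10,b2); added nodes (none); added edges (4,10,b1); (4,13,b1); result: nodes: 0:m1, 1:m3, 3:m3, 4:m2, 6:m1, 7:m1, 10:m2, 13:m2 edges: (1,6,b1); (3,7,b1); (4,3,b2); (4,10,b1); (4,13,b1); (10,0,b1); (10,13,b1); (13,1,b1)
step 2: rule r2; match: 0->4, 1->10, 2->1; deleted nodes 10; deleted edges (4,10,b1); (10,0,b1); (10,13,b1); added nodes (none); added edges (4,1,b1); result: nodes: 0:m1, 1:m3, 3:m3, 4:m2, 6:m1, 7:m1, 13:m2 edges: (1,6,b1); (3,7,b1); (4,1,b1); (4,3,b2); (4,13,b1); (13,1,b1)
step 3: rule r2; match: 0->4, 1->13, 2->1; deleted nodes 13; deleted edges (4,13,b1); (13,1,b1); added nodes (none); added edges (none); result: nodes: 0:m1, 1:m3, 3:m3, 4:m2, 6:m1, 7:m1 edges: (1,6,b1); (3,7,b1); (4,1,b1); (4,3,b2)
final:
nodes: 0:m1, 1:m3, 3:m3, 4:m2, 6:m1, 7:m1
edges: (1,6,b1); (3,7,b1); (4,1,b1); (4,3,b2)


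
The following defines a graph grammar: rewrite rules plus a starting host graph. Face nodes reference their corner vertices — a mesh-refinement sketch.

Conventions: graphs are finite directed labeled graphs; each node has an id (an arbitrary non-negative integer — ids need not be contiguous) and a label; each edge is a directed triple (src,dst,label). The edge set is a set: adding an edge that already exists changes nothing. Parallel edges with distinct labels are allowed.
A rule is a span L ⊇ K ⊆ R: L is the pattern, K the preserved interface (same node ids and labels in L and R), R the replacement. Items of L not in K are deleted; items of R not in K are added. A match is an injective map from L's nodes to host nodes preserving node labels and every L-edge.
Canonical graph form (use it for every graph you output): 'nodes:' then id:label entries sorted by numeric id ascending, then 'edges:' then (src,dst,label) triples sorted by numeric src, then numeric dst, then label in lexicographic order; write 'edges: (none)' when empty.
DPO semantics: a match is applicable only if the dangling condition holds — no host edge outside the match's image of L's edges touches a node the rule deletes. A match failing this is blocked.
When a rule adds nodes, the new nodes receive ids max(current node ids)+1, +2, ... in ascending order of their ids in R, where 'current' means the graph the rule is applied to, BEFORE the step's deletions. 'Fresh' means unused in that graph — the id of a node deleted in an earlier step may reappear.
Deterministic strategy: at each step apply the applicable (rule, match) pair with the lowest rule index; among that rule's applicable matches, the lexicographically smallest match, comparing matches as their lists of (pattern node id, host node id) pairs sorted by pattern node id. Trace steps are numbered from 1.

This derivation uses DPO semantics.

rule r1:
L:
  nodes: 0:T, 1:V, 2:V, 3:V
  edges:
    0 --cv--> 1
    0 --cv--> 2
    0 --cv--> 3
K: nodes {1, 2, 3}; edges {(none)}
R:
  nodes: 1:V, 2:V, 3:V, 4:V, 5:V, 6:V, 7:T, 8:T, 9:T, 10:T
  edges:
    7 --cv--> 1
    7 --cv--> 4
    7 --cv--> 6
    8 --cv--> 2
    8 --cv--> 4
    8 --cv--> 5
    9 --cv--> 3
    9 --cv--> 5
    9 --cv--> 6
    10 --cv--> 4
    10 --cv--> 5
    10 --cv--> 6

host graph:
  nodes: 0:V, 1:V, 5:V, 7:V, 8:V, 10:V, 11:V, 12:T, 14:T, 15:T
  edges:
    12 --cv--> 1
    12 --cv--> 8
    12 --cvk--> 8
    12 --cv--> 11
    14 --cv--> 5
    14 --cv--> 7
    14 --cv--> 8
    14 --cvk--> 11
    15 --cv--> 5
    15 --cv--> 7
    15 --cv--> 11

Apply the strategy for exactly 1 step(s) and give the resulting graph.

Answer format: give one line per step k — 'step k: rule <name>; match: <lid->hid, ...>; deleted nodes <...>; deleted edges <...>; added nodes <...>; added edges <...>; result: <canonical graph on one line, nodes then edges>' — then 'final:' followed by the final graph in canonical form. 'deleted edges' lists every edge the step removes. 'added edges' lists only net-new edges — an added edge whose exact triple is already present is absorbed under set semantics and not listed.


step 1: rule r1; match: 0->15, 1->5, 2->7, 3->11; deleted nodes 15; deleted edges (15,5,cv); (15,7,cv); (15,11,cv); added nodes 16, 17, 18, 19, 20, 21, 22; added edges (19,5,cv); (19,16,cv); (19,18,cv); (20,7,cv); (20,16,cv); (20,17,cv); (21,11,cv); (21,17,cv); (21,18,cv); (22,16,cv); (22,17,cv); (22,18,cv); result: nodes: 0:V, 1:V, 5:V, 7:V, 8:V, 10:V, 11:V, 12:T, 14:T, 16:V, 17:V, 18:V, 19:T, 20:T, 21:T, 22:T edges: (12,1,cv); (12,8,cv); (12,8,cvk); (12,11,cv); (14,5,cv); (14,7,cv); (14,8,cv); (14,11,cvk); (19,5,cv); (19,16,cv); (19,18,cv); (20,7,cv); (20,16,cv); (20,17,cv); (21,11,cv); (21,17,cv); (21,18,cv); (22,16,cv); (22,17,cv); (22,18,cv)
final:
nodes: 0:V, 1:V, 5:V, 7:V, 8:V, 10:V, 11:V, 12:T, 14:T, 16:V, 17:V, 18:V, 19:T, 20:T, 21:T, 22:T
edges: (12,1,cv); (12,8,cv); (12,8,cvk); (12,11,cv); (14,5,cv); (14,7,cv); (14,8,cv); (14,11,cvk); (19,5,cv); (19,16,cv); (19,18,cv); (20,7,cv); (20,16,cv); (20,17,cv); (21,11,cv); (21,17,cv); (21,18,cv); (22,16,cv); (22,17,cv); (22,18,cv)


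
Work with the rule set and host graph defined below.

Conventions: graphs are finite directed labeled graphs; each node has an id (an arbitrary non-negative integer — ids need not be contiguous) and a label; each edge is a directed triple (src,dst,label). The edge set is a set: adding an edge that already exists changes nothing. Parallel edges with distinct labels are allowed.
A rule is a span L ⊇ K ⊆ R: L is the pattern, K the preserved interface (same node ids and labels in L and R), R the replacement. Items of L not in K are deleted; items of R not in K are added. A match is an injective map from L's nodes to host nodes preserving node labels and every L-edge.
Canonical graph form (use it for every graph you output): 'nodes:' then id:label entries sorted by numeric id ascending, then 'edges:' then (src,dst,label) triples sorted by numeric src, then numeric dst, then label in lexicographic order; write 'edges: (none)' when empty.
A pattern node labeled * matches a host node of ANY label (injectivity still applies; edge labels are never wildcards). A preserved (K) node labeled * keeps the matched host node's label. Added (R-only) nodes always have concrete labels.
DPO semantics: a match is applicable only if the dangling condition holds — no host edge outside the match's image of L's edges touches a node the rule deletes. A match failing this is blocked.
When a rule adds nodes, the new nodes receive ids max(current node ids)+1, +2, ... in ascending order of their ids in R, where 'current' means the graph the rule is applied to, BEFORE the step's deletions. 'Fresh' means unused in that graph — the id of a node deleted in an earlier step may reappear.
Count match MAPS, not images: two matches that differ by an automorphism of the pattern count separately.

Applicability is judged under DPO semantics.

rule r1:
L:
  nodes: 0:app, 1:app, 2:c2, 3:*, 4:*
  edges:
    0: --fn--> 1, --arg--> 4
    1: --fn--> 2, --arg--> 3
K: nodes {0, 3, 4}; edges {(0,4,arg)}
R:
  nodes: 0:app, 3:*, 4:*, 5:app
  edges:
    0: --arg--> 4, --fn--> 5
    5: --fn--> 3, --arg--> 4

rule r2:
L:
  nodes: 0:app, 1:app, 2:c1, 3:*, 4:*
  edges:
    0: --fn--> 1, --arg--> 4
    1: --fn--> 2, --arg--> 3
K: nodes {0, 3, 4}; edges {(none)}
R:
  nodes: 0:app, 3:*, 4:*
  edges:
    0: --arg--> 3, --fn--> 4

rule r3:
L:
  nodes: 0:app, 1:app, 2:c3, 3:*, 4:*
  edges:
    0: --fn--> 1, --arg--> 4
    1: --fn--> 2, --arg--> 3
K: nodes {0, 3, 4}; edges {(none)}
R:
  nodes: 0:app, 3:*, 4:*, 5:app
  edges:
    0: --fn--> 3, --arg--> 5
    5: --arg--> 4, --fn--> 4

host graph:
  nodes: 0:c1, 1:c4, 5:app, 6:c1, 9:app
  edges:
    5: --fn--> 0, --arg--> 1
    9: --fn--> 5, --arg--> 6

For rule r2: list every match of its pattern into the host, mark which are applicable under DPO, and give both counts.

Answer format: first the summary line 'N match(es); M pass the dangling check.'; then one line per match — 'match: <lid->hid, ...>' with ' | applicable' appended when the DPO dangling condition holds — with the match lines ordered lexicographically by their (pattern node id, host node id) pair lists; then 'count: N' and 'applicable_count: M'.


1 match(es); 1 pass the dangling check.
match: 0->9, 1->5, 2->0, 3->1, 4->6 | applicable
count: 1
applicable_count: 1


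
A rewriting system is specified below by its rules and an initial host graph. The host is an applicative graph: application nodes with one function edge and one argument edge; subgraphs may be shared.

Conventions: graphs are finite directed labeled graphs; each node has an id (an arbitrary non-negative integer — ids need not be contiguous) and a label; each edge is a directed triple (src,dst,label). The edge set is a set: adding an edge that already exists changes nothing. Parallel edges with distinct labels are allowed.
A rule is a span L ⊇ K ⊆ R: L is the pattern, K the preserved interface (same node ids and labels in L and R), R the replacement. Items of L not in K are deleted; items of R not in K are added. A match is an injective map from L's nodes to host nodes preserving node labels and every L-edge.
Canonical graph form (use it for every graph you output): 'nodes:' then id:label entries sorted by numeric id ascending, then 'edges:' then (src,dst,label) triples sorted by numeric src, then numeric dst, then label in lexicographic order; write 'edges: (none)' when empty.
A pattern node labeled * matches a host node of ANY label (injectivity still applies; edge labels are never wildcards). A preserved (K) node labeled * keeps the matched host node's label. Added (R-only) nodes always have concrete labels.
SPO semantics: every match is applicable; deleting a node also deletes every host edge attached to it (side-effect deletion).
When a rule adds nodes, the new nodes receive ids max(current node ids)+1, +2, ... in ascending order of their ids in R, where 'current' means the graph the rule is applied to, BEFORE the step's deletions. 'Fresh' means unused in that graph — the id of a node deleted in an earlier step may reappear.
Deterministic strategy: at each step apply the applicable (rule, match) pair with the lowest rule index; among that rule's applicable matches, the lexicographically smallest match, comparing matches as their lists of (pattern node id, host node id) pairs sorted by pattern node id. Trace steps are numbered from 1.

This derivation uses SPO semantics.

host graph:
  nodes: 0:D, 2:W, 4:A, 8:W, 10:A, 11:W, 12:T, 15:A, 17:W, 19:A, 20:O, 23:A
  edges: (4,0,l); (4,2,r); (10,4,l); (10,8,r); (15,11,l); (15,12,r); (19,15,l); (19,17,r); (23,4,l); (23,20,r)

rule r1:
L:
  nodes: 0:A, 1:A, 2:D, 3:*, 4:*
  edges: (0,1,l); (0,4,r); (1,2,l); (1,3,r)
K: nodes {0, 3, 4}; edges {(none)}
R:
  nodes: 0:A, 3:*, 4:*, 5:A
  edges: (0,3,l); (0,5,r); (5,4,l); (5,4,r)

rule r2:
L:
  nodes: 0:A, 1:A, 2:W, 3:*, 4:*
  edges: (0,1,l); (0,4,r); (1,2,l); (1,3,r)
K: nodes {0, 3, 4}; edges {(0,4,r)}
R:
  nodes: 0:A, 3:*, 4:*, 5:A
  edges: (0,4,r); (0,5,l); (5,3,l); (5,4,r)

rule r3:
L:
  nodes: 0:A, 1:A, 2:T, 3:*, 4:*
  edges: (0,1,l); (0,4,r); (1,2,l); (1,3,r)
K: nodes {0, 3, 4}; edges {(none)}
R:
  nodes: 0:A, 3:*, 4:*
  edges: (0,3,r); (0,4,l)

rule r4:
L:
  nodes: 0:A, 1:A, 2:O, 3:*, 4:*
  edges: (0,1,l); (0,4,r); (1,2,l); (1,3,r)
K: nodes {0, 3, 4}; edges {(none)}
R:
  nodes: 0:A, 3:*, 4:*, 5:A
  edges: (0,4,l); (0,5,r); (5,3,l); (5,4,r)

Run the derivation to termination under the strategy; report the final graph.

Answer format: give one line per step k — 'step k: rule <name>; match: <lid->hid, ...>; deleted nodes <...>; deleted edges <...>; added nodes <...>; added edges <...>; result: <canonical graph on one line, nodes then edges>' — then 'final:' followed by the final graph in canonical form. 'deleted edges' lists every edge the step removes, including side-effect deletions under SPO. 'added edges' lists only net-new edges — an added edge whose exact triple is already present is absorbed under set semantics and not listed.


step 1: rule r1; match: 0->10, 1->4, 2->0, 3->2, 4->8; deleted nodes 0, 4; deleted edges (4,0,l); (4,2,r); (10,4,l); (10,8,r); (23,4,l); added nodes 24; added edges (10,2,l); (10,24,r); (24,8,l); (24,8,r); result: nodes: 2:W, 8:W, 10:A, 11:W, 12:T, 15:A, 17:W, 19:A, 20:O, 23:A, 24:A edges: (10,2,l); (10,24,r); (15,11,l); (15,12,r); (19,15,l); (19,17,r); (23,20,r); (24,8,l); (24,8,r)
step 2: rule r2; match: 0->19, 1->15, 2->11, 3->12, 4->17; deleted nodes 11, 15; deleted edges (15,11,l); (15,12,r); (19,15,l); added nodes 25; added edges (19,25,l); (25,12,l); (25,17,r); result: nodes: 2:W, 8:W, 10:A, 12:T, 17:W, 19:A, 20:O, 23:A, 24:A, 25:A edges: (10,2,l); (10,24,r); (19,17,r); (19,25,l); (23,20,r); (24,8,l); (24,8,r); (25,12,l); (25,17,r)
final:
nodes: 2:W, 8:W, 10:A, 12:T, 17:W, 19:A, 20:O, 23:A, 24:A, 25:A
edges: (10,2,l); (10,24,r); (19,17,r); (19,25,l); (23,20,r); (24,8,l); (24,8,r); (25,12,l); (25,17,r)


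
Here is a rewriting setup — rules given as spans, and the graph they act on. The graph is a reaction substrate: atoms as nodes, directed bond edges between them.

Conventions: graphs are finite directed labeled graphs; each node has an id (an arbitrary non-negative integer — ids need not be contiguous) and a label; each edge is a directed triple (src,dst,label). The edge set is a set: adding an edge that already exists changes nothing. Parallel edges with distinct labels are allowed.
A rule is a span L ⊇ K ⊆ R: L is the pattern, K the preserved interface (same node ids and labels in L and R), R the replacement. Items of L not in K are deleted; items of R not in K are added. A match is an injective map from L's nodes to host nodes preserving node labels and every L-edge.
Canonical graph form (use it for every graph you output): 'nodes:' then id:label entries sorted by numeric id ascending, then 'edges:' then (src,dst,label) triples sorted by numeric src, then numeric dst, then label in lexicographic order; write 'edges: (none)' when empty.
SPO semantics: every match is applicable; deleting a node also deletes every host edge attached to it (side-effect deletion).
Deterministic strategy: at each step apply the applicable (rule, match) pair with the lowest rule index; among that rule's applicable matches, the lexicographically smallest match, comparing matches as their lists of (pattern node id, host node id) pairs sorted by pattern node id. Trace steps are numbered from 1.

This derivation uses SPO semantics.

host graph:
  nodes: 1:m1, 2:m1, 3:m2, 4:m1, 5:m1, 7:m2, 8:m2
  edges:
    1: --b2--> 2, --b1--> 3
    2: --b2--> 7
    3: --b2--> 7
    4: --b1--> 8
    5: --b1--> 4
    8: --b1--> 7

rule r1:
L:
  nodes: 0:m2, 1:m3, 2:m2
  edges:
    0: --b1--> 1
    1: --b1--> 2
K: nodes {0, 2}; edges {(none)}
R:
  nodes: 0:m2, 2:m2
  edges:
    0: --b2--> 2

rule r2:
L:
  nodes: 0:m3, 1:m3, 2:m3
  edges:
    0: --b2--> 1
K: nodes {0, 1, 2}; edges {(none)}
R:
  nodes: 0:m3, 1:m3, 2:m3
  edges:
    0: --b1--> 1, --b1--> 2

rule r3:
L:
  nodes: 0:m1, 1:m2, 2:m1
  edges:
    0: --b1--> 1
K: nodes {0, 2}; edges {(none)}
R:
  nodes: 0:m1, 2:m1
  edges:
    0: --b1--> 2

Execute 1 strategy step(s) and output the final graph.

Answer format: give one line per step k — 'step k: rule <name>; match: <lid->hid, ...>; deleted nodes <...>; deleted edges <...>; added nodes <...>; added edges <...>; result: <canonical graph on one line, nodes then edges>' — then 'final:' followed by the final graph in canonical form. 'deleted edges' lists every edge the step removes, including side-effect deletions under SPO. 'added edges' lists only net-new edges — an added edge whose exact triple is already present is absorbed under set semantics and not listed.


step 1: rule r3; match: 0->1, 1->3, 2->2; deleted nodes 3; deleted edges (1,3,b1); (3,7,b2); added nodes (none); added edges (1,2,b1); result: nodes: 1:m1, 2:m1, 4:m1, 5:m1, 7:m2, 8:m2 edges: (1,2,b1); (1,2,b2); (2,7,b2); (4,8,b1); (5,4,b1); (8,7,b1)
final:
nodes: 1:m1, 2:m1, 4:m1, 5:m1, 7:m2, 8:m2
edges: (1,2,b1); (1,2,b2); (2,7,b2); (4,8,b1); (5,4,b1); (8,7,b1)


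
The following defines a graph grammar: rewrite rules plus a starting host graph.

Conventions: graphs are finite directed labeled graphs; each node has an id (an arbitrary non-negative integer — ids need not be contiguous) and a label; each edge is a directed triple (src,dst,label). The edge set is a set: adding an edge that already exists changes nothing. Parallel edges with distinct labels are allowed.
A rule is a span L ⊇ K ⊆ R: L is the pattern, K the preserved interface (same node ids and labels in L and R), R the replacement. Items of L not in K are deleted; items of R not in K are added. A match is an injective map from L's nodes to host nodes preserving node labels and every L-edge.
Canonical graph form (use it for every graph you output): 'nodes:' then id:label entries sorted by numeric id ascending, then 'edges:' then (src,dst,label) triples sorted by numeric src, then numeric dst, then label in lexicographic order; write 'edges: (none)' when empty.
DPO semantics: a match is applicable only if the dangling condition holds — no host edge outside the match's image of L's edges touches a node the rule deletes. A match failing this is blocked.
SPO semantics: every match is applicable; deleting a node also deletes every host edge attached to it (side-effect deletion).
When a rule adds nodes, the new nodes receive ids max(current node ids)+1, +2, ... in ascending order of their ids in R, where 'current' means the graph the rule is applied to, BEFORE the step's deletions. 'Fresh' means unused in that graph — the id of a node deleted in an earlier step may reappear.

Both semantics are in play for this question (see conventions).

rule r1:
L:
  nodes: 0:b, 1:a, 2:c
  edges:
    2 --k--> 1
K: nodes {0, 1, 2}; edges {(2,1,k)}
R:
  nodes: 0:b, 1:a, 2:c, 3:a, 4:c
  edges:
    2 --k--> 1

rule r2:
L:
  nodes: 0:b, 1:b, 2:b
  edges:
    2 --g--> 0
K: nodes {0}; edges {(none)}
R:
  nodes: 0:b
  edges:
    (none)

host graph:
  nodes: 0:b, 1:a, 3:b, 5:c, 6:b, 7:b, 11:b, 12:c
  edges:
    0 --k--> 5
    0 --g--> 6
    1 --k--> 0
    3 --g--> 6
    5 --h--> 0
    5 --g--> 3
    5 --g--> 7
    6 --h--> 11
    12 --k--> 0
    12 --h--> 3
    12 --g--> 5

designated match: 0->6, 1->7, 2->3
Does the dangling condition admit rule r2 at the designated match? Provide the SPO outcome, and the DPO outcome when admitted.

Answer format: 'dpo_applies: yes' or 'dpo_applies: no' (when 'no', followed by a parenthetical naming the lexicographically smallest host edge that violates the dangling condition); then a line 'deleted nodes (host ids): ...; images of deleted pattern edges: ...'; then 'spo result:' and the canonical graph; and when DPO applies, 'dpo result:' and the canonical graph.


dpo_applies: no
(the rule deletes node 3, which keeps host edge (5,3,g) outside the match image — the dangling condition fails, DPO blocks; SPO proceeds and side-deletes such edges)
deleted nodes (host ids): 3, 7; images of deleted pattern edges: (3,6,g)
spo result:
nodes: 0:b, 1:a, 5:c, 6:b, 11:b, 12:c
edges: (0,5,k); (0,6,g); (1,0,k); (5,0,h); (6,11,h); (12,0,k); (12,5,g)


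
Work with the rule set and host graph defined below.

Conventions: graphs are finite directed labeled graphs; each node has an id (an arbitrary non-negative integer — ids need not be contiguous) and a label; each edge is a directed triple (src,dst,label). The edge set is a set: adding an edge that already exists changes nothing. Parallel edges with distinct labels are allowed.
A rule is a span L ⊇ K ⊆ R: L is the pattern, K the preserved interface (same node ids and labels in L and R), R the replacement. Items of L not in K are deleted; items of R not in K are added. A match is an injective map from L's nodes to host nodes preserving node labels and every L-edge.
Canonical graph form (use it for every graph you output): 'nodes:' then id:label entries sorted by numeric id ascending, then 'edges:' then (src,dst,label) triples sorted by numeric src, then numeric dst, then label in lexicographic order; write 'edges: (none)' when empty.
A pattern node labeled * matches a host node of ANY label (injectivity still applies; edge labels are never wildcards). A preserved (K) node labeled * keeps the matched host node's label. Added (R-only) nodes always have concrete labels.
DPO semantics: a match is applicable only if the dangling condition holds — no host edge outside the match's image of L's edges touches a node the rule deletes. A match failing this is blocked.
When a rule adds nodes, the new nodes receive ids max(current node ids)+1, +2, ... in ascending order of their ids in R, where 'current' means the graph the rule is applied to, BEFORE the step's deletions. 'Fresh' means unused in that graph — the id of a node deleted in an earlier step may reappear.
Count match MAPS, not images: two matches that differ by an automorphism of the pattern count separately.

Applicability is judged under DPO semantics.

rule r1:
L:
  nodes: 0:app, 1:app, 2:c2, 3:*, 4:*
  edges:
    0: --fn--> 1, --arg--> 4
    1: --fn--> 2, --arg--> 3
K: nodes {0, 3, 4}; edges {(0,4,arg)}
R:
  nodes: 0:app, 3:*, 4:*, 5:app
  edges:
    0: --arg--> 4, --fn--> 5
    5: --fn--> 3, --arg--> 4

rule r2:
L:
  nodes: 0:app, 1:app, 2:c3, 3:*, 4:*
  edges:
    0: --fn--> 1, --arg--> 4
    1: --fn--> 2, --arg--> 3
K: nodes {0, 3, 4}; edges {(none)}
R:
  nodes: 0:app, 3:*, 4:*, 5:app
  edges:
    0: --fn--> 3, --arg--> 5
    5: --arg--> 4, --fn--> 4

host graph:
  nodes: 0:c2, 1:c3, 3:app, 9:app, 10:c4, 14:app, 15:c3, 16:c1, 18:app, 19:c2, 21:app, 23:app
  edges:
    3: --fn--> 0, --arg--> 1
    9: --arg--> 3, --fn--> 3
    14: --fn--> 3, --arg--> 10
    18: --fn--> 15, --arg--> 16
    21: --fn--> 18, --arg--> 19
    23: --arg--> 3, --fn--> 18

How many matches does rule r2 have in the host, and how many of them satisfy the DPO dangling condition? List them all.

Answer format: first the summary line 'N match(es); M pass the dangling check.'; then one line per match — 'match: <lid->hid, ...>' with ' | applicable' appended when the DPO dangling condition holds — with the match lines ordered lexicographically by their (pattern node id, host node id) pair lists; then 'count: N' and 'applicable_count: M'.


2 match(es); 0 pass the dangling check.
match: 0->21, 1->18, 2->15, 3->16, 4->19
match: 0->23, 1->18, 2->15, 3->16, 4->3
count: 2
applicable_count: 0


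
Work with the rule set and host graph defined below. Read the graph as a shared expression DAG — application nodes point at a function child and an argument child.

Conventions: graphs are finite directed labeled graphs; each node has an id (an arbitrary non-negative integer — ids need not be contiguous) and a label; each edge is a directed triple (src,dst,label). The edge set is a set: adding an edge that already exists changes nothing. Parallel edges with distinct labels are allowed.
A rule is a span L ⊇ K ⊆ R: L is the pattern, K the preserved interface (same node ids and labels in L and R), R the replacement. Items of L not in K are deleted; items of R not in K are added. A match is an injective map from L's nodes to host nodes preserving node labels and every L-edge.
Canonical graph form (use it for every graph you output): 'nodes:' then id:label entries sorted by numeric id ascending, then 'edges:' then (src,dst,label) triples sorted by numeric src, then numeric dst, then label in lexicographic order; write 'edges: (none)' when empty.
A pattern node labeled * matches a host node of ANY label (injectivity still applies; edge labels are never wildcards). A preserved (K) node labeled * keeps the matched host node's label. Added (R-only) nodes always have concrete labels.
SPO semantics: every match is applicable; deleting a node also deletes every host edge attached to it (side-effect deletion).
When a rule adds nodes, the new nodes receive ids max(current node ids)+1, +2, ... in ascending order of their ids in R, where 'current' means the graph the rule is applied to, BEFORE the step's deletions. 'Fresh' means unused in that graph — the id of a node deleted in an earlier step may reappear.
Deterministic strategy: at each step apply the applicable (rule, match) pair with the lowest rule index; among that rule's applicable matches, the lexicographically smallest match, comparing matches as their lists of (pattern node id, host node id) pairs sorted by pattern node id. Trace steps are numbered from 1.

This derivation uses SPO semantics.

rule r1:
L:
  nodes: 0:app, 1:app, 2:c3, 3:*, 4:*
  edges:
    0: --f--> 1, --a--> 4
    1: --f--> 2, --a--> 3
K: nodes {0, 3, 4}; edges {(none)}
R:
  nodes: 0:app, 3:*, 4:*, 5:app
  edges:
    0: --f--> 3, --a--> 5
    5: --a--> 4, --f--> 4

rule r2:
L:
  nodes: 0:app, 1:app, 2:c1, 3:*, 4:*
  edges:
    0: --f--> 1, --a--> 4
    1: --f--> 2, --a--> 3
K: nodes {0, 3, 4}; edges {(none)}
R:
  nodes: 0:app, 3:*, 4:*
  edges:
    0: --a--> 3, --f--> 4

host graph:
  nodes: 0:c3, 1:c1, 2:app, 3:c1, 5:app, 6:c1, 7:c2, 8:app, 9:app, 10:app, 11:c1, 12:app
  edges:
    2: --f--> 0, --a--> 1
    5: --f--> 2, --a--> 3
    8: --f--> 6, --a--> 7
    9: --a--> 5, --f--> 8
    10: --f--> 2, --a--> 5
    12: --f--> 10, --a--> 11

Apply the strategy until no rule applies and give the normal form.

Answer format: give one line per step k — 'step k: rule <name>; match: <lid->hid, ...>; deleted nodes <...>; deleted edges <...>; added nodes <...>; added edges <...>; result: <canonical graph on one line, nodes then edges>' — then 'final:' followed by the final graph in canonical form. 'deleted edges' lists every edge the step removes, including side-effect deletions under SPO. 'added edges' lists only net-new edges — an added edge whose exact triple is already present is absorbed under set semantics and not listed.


step 1: rule r1; match: 0->5, 1->2, 2->0, 3->1, 4->3; deleted nodes 0, 2; deleted edges (2,0,f); (2,1,a); (5,2,f); (5,3,a); (10,2,f); added nodes 13; added edges (5,1,f); (5,13,a); (13,3,a); (13,3,f); result: nodes: 1:c1, 3:c1, 5:app, 6:c1, 7:c2, 8:app, 9:app, 10:app, 11:c1, 12:app, 13:app edges: (5,1,f); (5,13,a); (8,6,f); (8,7,a); (9,5,a); (9,8,f); (10,5,a); (12,10,f); (12,11,a); (13,3,a); (13,3,f)
step 2: rule r2; match: 0->9, 1->8, 2->6, 3->7, 4->5; deleted nodes 6, 8; deleted edges (8,6,f); (8,7,a); (9,5,a); (9,8,f); added nodes (none); added edges (9,5,f); (9,7,a); result: nodes: 1:c1, 3:c1, 5:app, 7:c2, 9:app, 10:app, 11:c1, 12:app, 13:app edges: (5,1,f); (5,13,a); (9,5,f); (9,7,a); (10,5,a); (12,10,f); (12,11,a); (13,3,a); (13,3,f)
step 3: rule r2; match: 0->9, 1->5, 2->1, 3->13, 4->7; deleted nodes 1, 5; deleted edges (5,1,f); (5,13,a); (9,5,f); (9,7,a); (10,5,a); added nodes (none); added edges (9,7,f); (9,13,a); result: nodes: 3:c1, 7:c2, 9:app, 10:app, 11:c1, 12:app, 13:app edges: (9,7,f); (9,13,a); (12,10,f); (12,11,a); (13,3,a); (13,3,f)
final:
nodes: 3:c1, 7:c2, 9:app, 10:app, 11:c1, 12:app, 13:app
edges: (9,7,f); (9,13,a); (12,10,f); (12,11,a); (13,3,a); (13,3,f)


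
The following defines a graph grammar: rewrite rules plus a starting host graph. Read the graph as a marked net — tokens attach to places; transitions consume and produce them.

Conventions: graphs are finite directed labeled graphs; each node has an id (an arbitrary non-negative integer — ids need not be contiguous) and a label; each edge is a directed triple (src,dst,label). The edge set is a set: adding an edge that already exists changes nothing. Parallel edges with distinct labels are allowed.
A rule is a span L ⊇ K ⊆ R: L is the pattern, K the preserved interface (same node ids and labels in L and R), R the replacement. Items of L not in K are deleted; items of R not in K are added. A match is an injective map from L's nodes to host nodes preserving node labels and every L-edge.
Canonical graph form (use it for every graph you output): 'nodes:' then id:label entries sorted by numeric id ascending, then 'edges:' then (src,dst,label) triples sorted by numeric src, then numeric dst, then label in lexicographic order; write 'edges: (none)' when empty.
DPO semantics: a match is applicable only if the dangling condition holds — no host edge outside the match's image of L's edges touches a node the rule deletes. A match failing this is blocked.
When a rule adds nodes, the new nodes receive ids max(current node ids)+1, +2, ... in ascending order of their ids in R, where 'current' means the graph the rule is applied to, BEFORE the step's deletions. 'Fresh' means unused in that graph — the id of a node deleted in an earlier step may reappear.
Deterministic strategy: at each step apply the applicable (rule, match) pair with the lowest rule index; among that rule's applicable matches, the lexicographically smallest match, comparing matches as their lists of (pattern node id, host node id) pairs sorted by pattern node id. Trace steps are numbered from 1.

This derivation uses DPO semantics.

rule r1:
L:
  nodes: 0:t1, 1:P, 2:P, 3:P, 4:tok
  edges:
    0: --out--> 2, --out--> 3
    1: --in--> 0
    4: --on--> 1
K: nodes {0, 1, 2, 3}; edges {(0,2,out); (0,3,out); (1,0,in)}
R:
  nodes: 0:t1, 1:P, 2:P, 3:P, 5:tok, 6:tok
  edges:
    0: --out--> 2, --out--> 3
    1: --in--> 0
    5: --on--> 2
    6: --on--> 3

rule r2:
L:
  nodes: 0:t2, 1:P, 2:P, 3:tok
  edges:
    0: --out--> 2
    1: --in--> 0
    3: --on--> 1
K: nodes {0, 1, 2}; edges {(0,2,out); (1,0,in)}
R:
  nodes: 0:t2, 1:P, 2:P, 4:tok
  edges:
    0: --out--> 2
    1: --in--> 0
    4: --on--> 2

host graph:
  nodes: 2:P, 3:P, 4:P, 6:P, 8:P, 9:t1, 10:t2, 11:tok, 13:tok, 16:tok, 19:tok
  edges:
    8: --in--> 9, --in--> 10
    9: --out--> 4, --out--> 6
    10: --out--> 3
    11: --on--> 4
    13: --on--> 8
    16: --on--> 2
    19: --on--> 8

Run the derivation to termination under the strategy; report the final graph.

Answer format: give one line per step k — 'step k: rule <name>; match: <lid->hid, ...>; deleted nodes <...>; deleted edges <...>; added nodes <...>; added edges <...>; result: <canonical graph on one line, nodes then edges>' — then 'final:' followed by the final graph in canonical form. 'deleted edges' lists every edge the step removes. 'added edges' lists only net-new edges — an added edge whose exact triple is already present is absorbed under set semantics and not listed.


step 1: rule r1; match: 0->9, 1->8, 2->4, 3->6, 4->13; deleted nodes 13; deleted edges (13,8,on); added nodes 20, 21; added edges (20,4,on); (21,6,on); result: nodes: 2:P, 3:P, 4:P, 6:P, 8:P, 9:t1, 10:t2, 11:tok, 16:tok, 19:tok, 20:tok, 21:tok edges: (8,9,in); (8,10,in); (9,4,out); (9,6,out); (10,3,out); (11,4,on); (16,2,on); (19,8,on); (20,4,on); (21,6,on)
step 2: rule r1; match: 0->9, 1->8, 2->4, 3->6, 4->19; deleted nodes 19; deleted edges (19,8,on); added nodes 22, 23; added edges (22,4,on); (23,6,on); result: nodes: 2:P, 3:P, 4:P, 6:P, 8:P, 9:t1, 10:t2, 11:tok, 16:tok, 20:tok, 21:tok, 22:tok, 23:tok edges: (8,9,in); (8,10,in); (9,4,out); (9,6,out); (10,3,out); (11,4,on); (16,2,on); (20,4,on); (21,6,on); (22,4,on); (23,6,on)
final:
nodes: 2:P, 3:P, 4:P, 6:P, 8:P, 9:t1, 10:t2, 11:tok, 16:tok, 20:tok, 21:tok, 22:tok, 23:tok
edges: (8,9,in); (8,10,in); (9,4,out); (9,6,out); (10,3,out); (11,4,on); (16,2,on); (20,4,on); (21,6,on); (22,4,on); (23,6,on)
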